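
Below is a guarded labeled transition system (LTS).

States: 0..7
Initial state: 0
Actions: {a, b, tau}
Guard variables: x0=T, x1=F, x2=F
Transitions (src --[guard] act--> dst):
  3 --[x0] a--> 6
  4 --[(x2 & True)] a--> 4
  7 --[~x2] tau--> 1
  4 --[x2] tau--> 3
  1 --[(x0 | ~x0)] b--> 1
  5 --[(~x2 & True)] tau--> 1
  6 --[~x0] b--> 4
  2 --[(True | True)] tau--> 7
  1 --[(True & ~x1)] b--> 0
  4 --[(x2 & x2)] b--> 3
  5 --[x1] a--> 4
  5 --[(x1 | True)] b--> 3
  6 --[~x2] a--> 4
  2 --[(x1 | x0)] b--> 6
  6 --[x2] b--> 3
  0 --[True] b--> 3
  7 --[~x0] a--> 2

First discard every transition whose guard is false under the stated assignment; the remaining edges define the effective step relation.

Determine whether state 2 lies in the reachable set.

Answer: UNREACHABLE

Trace:
After dropping false guards: 10 live edges.
Layer 0: {0}
Layer 1: {3}  cumulative {0,3}
Layer 2: {6}  cumulative {0,3,6}
Layer 3: {4}  cumulative {0,3,4,6}
R = {0,3,4,6}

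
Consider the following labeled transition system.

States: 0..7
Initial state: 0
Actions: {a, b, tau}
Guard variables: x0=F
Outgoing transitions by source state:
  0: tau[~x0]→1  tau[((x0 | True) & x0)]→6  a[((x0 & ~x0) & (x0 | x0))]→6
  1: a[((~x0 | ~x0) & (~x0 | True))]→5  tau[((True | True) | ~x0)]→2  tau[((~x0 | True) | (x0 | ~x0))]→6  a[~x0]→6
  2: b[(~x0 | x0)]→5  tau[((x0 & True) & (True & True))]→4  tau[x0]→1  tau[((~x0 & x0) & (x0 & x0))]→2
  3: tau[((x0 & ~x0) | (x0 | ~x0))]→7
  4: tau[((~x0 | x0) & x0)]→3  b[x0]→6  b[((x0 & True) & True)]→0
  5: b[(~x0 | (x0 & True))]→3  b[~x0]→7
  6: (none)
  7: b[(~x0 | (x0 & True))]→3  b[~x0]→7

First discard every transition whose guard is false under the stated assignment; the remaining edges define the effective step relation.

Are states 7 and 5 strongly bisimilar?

Refine partition for ~:
  round 0: {{0,1,2,3,4,5,6,7}}
  round 1: {{0,3},{1},{2,5,7},{4,6}}
  round 2: {{0},{1},{2},{3},{4,6},{5,7}}
Fixed point at round 3; 6 class(es).
[7]={5,7}  [5]={5,7}

Answer: BISIMILAR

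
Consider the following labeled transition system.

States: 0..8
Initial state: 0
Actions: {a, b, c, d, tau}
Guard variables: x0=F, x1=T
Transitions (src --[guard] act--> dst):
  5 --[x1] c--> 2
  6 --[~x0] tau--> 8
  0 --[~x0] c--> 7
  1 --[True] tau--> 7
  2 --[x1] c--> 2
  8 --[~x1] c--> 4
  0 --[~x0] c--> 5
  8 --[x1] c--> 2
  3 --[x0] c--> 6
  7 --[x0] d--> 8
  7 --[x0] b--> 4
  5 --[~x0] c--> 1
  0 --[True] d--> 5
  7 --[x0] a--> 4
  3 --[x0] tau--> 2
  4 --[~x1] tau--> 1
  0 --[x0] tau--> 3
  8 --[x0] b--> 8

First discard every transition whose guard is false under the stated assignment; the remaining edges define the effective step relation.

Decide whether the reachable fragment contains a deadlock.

Reach set: {0,1,2,5,7}
  0: c→5  c→7  d→5  [3 exit(s)]
  1: tau→7  [1 exit(s)]
  2: c→2  [1 exit(s)]
  5: c→1  c→2  [2 exit(s)]
  7: ∅  [STUCK]
trace reaching 7: c

Answer: DEADLOCK at state 7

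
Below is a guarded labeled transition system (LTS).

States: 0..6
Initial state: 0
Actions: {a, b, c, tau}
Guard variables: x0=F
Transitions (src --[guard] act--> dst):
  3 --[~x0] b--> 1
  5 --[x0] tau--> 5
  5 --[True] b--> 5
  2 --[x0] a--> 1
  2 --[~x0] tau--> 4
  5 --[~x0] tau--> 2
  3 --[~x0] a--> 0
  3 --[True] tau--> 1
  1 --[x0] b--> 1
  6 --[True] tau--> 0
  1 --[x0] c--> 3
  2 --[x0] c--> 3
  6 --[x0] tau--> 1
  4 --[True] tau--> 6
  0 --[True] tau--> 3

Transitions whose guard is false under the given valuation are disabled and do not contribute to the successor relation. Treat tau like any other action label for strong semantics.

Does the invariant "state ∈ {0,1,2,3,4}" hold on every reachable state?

Answer: INVARIANT HOLDS

Analysis:
Allowed set {0,1,2,3,4}
R = {0,1,3}
  0: safe
  1: safe
  3: safe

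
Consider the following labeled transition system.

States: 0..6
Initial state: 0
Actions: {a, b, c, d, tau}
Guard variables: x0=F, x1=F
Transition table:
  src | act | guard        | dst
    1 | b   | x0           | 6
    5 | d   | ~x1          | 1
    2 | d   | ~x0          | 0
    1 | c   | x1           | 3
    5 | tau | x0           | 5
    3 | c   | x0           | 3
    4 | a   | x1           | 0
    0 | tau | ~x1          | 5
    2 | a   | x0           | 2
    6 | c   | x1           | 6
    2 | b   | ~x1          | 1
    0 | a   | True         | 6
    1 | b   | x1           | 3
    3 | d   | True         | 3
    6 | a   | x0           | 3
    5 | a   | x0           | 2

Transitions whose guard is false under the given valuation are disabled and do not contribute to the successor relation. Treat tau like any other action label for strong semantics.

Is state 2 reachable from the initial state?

6 transition(s) survive guard evaluation.
L0 = {0}
L1 = {5,6}  now seen {0,5,6}
L2 = {1}  now seen {0,1,5,6}
R = {0,1,5,6}

Answer: UNREACHABLE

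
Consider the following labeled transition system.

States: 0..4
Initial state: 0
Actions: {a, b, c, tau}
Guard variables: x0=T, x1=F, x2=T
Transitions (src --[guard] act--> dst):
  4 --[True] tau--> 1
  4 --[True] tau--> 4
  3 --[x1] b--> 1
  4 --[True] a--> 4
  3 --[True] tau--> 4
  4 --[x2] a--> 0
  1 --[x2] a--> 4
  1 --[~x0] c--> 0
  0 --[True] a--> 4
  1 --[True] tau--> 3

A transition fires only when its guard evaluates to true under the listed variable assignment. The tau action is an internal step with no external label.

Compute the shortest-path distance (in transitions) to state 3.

Breadth-first toward 3:
  depth 0: {0}
  depth 1: {4}
  depth 2: {1}
  depth 3: {3}
first hit 3 at d=3 via a·tau·tau

Answer: 3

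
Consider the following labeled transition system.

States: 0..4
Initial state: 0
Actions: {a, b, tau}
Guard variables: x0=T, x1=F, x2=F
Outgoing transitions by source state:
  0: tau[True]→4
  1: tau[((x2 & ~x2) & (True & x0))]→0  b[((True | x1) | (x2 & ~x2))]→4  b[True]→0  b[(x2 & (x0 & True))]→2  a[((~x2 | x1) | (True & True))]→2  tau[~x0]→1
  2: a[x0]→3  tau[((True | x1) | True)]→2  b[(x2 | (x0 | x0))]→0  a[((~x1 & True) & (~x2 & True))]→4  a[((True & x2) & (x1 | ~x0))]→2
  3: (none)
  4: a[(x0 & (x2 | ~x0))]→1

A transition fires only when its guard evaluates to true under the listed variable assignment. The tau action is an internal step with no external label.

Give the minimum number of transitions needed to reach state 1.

Breadth-first toward 1:
  Layer 0: {0}
  Layer 1: {4}
1 never appears.

Answer: UNREACHABLE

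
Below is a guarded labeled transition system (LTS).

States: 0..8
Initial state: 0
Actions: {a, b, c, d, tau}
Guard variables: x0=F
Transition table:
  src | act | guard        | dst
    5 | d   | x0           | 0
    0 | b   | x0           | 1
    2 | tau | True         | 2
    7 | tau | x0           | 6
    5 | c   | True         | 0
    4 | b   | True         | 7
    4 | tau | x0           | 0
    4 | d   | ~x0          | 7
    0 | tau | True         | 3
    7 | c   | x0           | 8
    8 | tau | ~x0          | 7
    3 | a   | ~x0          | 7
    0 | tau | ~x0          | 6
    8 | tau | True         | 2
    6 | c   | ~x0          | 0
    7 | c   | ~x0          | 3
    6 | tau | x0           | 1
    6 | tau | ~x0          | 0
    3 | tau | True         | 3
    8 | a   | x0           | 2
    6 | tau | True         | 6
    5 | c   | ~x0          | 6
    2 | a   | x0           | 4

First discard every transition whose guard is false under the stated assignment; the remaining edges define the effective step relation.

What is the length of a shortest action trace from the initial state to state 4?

Breadth-first toward 4:
  depth 0: {0}
  depth 1: {3,6}
  depth 2: {7}
4 never appears.

Answer: UNREACHABLE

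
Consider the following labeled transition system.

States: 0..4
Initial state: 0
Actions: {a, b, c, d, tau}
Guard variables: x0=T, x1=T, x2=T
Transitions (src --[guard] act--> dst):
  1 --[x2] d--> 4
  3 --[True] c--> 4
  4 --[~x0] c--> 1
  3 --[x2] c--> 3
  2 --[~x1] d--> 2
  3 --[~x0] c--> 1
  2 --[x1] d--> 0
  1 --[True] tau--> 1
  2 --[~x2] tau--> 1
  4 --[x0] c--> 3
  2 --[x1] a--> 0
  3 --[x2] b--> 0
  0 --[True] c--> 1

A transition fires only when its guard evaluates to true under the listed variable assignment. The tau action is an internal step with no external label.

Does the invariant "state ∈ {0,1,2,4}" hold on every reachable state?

Answer: INVARIANT VIOLATED at state 3

Trace:
Allowed set {0,1,2,4}
Reach set: {0,1,3,4}
  0: safe
  1: safe
  3: outside
  4: safe
witness against invariant: c·d·c → 3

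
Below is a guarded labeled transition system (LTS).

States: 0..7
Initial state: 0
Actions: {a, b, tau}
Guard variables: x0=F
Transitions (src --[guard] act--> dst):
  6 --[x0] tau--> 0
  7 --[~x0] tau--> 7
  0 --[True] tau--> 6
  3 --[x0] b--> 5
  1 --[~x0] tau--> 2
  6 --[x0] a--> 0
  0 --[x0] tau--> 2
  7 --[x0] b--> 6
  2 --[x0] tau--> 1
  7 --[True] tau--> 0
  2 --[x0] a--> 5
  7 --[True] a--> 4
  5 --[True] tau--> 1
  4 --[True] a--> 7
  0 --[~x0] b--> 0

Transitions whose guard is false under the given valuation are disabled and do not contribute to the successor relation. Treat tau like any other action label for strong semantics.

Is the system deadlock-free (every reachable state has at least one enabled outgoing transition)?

R = {0,6}
  0: b→0  tau→6  [deg 2]
  6: ∅  [deadlock]
trace reaching 6: tau

Answer: DEADLOCK at state 6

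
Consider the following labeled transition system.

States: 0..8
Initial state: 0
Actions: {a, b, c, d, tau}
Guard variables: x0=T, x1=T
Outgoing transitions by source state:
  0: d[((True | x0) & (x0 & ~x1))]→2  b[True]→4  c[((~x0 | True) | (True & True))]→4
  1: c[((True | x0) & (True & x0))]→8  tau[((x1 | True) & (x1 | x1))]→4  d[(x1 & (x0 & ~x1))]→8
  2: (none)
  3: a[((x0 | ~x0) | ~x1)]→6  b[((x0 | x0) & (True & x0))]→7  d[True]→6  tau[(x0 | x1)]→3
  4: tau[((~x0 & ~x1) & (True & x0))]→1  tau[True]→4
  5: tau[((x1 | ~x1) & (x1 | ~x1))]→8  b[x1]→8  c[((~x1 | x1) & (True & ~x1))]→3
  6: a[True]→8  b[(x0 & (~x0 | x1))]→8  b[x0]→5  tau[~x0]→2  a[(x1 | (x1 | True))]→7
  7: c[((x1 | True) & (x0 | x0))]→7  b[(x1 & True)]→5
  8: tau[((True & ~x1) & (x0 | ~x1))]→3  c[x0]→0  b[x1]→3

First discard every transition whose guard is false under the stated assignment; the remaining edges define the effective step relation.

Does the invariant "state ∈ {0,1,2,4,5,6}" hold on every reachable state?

Allowed set {0,1,2,4,5,6}
Reach set: {0,4}
  0: safe
  4: safe

Answer: INVARIANT HOLDS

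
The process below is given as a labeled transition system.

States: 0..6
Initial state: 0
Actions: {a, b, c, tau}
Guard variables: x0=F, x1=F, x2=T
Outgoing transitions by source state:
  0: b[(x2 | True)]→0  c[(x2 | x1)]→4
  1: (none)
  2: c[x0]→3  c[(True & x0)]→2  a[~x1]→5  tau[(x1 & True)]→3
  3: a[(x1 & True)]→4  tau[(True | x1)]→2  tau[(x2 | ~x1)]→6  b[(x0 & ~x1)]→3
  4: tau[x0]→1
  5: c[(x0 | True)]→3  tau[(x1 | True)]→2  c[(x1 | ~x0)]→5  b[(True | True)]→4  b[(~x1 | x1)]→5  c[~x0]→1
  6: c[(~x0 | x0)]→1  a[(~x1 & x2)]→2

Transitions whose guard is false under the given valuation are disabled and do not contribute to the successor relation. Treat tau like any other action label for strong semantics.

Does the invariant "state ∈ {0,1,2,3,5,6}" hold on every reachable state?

Inv-set: {0,1,2,3,5,6}
Reach set: {0,4}
  0: safe
  4: outside
reach 4 via c — violates

Answer: INVARIANT VIOLATED at state 4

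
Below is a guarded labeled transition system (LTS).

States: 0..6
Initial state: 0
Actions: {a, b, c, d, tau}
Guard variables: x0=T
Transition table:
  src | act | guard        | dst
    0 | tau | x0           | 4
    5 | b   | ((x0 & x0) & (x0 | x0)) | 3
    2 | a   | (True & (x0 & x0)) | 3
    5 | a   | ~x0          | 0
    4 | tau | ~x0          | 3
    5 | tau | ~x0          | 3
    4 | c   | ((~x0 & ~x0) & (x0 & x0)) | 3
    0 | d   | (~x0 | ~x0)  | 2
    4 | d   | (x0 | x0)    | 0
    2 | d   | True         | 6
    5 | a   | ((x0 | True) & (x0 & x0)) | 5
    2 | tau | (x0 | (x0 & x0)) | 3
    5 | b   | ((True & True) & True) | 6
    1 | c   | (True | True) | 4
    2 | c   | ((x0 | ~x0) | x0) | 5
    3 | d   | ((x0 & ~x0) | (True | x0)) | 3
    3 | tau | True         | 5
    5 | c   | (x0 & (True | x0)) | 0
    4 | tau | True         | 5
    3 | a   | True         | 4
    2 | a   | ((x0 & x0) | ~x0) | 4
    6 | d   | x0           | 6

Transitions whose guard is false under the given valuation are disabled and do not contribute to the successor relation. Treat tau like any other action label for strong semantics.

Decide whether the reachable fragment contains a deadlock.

R = {0,3,4,5,6}
  0: tau→4  [1 out]
  3: a→4  d→3  tau→5  [3 out]
  4: d→0  tau→5  [2 out]
  5: a→5  b→3  b→6  c→0  [4 out]
  6: d→6  [1 out]

Answer: DEADLOCK-FREE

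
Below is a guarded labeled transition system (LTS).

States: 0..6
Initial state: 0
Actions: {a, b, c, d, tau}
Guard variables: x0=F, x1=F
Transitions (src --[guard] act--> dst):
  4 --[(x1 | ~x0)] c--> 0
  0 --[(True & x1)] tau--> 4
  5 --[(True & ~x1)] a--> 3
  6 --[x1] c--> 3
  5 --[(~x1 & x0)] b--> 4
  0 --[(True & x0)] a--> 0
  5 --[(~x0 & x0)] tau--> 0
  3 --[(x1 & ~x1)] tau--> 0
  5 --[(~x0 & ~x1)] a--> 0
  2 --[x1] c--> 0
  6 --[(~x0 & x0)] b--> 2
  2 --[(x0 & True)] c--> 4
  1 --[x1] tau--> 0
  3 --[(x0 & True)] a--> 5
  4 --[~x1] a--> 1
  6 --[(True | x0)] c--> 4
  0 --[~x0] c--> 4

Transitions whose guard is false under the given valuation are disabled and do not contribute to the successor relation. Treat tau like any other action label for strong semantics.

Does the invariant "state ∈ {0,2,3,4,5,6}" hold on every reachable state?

Answer: INVARIANT VIOLATED at state 1

Working:
Allowed set {0,2,3,4,5,6}
R = {0,1,4}
  0: ok
  1: outside
  4: ok
witness against invariant: c·a → 1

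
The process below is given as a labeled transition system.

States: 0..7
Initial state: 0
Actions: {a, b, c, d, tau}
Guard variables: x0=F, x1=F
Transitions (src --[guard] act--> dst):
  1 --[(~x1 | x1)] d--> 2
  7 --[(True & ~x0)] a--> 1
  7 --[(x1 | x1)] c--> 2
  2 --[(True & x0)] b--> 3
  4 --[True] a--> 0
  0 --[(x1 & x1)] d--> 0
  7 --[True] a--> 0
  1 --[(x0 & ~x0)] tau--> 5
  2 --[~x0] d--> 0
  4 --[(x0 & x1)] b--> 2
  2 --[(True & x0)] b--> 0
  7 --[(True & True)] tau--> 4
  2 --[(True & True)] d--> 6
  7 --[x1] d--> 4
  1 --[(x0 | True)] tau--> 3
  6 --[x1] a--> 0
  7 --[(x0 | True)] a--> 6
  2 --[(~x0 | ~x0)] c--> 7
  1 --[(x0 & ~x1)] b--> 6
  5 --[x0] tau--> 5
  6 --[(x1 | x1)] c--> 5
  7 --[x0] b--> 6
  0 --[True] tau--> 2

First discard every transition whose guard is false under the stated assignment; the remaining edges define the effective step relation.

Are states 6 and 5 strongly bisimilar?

Bisimulation quotient by refinement:
  P[0] = {{0,1,2,3,4,5,6,7}}
  P[1] = {{0},{1},{2},{3,5,6},{4},{7}}
6 equivalence class(es) (converged in 2)
[6]={3,5,6}  [5]={3,5,6}

Answer: BISIMILAR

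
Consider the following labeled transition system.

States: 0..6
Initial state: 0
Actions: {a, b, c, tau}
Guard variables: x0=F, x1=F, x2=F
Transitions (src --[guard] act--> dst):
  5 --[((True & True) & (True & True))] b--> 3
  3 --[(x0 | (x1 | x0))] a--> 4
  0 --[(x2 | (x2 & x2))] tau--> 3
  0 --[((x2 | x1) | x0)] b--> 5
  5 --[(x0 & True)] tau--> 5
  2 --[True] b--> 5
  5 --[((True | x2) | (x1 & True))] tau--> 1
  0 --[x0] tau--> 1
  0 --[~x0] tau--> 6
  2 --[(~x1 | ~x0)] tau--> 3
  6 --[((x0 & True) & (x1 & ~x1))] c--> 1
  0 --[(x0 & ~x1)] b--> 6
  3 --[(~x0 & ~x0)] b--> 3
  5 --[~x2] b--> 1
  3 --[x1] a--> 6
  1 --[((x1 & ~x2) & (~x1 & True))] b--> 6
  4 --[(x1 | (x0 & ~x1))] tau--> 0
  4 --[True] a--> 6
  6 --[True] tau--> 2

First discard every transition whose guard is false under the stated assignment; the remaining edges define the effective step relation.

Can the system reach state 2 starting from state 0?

Answer: REACHABLE

Analysis:
9 transition(s) survive guard evaluation.
Layer 0: {0}
Layer 1: {6}  total {0,6}
Layer 2: {2}  total {0,2,6}
Layer 3: {3,5}  total {0,2,3,5,6}
Layer 4: {1}  total {0,1,2,3,5,6}
R = {0,1,2,3,5,6}
witness 2: tau·tau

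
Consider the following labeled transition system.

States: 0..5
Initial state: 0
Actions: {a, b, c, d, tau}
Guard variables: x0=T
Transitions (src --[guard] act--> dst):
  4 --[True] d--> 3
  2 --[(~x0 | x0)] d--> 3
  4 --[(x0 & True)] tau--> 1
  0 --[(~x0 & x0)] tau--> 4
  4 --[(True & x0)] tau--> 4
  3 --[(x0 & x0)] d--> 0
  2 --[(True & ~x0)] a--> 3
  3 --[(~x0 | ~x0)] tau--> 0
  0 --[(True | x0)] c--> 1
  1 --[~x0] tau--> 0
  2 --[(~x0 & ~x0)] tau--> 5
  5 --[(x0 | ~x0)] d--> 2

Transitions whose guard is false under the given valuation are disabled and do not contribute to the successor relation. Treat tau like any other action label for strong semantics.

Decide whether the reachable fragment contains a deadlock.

Reachable = {0,1}
  0: c→1  [1 out]
  1: ∅  [deadlock]
trace reaching 1: c

Answer: DEADLOCK at state 1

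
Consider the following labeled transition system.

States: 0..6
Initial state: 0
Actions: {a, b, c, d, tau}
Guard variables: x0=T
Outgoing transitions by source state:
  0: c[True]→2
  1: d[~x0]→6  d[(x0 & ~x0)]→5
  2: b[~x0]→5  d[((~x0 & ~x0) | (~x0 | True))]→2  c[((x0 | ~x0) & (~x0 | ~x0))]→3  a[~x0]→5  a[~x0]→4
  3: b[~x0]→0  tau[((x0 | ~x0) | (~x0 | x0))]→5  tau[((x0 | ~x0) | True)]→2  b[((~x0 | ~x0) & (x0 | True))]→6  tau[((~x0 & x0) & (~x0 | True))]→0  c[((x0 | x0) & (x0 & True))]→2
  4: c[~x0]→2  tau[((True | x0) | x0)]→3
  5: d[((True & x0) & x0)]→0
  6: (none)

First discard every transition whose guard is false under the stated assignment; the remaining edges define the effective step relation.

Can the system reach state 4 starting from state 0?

Answer: UNREACHABLE

Trace:
Guard filter leaves 7 enabled edge(s).
Layer 0: {0}
Layer 1: {2}  total {0,2}
Reachable = {0,2}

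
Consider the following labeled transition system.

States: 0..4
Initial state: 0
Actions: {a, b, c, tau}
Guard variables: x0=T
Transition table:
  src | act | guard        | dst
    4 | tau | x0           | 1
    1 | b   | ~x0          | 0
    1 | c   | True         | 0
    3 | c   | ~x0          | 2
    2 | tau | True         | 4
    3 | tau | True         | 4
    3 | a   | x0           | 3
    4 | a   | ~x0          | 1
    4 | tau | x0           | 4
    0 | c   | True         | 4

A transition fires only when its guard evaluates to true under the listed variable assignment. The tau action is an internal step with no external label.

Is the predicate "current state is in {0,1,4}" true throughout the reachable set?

Allowed set {0,1,4}
R = {0,1,4}
  0: ok
  1: ok
  4: ok

Answer: INVARIANT HOLDS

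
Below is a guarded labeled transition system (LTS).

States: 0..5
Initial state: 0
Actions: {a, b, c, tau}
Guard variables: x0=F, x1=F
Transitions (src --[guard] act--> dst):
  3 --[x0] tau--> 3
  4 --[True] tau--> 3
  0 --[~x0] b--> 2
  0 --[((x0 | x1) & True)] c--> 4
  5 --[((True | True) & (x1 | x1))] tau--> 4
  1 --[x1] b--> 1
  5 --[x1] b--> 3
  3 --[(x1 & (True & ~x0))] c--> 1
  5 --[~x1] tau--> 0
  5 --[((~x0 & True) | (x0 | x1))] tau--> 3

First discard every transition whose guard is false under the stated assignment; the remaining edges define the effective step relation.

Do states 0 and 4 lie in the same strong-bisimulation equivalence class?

Bisimulation quotient by refinement:
  π0 = {{0,1,2,3,4,5}}
  π1 = {{0},{1,2,3},{4,5}}
  π2 = {{0},{1,2,3},{4},{5}}
stable after 3 split(s): 4 block(s)
[0]={0}  [4]={4}

Answer: NOT BISIMILAR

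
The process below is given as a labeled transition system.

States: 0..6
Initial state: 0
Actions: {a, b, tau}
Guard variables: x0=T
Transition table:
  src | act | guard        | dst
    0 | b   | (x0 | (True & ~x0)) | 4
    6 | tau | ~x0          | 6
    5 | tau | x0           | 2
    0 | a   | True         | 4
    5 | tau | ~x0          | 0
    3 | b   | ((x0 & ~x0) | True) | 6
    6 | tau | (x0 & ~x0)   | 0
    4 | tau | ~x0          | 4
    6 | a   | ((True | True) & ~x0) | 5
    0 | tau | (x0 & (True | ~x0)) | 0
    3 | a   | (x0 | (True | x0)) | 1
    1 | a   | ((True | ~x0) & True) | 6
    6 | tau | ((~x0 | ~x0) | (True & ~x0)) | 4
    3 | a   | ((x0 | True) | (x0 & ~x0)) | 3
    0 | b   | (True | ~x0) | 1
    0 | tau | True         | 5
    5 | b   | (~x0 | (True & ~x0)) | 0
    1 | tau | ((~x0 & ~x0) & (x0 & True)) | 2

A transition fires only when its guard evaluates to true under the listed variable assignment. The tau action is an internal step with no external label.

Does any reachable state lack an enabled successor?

R = {0,1,2,4,5,6}
  0: a→4  b→1  b→4  tau→0  tau→5  [5 exit(s)]
  1: a→6  [1 exit(s)]
  2: ∅  [STUCK]
  4: ∅  [STUCK]
  5: tau→2  [1 exit(s)]
  6: ∅  [STUCK]
Path to 2: tau·tau

Answer: DEADLOCK at state 2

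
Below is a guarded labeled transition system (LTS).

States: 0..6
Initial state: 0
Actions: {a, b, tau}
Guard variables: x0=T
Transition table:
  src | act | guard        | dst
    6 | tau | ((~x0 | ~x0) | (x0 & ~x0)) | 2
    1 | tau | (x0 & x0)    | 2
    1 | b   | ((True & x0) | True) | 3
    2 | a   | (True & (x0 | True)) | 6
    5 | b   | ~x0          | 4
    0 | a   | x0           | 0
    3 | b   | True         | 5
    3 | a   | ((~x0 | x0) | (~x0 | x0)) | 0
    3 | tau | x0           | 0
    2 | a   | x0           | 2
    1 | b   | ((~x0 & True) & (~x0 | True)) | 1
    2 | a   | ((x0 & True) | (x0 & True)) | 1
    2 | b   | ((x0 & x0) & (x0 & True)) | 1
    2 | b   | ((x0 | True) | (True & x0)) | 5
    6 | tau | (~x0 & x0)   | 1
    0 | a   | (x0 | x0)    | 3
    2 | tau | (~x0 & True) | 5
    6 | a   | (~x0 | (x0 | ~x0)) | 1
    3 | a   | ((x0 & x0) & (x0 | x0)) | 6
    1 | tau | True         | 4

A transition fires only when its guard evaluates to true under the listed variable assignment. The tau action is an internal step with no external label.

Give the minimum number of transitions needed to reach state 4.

Answer: 4

Working:
Layered search for 4:
  L0 = {0}
  L1 = {3}
  L2 = {5,6}
  L3 = {1}
  L4 = {2,4}
depth(4)=4, e.g. a·a·a·tau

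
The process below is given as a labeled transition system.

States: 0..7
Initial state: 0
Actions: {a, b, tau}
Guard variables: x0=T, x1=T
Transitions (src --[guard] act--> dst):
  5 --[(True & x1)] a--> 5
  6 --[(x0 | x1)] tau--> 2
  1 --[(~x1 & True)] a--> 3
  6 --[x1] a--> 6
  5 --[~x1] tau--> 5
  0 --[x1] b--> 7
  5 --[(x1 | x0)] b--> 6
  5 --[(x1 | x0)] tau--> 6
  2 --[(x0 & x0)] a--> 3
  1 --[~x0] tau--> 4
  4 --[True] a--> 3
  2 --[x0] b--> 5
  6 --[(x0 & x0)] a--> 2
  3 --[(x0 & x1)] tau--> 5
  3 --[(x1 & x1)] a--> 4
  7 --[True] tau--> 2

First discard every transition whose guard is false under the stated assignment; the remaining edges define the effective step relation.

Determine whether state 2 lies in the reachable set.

Answer: REACHABLE

Trace:
Guard filter leaves 13 enabled edge(s).
Layer 0: {0}
Layer 1: {7}  now seen {0,7}
Layer 2: {2}  now seen {0,2,7}
Layer 3: {3,5}  now seen {0,2,3,5,7}
Layer 4: {4,6}  now seen {0,2,3,4,5,6,7}
Reach set: {0,2,3,4,5,6,7}
Path to 2: b·tau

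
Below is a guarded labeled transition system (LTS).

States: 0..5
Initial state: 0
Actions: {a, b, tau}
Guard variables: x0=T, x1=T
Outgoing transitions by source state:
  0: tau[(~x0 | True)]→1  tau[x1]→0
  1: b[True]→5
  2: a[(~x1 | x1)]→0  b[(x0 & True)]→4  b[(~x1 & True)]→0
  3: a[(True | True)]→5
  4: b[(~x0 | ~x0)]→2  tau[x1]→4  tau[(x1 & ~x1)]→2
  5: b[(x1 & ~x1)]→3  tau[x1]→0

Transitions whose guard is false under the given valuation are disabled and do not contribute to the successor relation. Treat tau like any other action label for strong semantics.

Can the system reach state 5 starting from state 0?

Guard filter leaves 8 enabled edge(s).
depth 0: {0}
depth 1: {1}  total {0,1}
depth 2: {5}  total {0,1,5}
R = {0,1,5}
witness 5: tau·b

Answer: REACHABLE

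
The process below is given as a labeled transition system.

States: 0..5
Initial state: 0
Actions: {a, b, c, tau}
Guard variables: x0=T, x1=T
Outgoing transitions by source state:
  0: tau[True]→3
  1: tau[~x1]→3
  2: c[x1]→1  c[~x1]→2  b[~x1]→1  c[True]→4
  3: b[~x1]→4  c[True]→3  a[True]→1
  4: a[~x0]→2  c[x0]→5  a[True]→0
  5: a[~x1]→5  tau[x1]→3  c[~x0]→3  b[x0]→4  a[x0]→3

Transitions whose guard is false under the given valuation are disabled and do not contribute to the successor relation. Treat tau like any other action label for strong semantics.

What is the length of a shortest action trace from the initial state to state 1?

Breadth-first toward 1:
  Layer 0: {0}
  Layer 1: {3}
  Layer 2: {1}
first hit 1 at d=2 via tau·a

Answer: 2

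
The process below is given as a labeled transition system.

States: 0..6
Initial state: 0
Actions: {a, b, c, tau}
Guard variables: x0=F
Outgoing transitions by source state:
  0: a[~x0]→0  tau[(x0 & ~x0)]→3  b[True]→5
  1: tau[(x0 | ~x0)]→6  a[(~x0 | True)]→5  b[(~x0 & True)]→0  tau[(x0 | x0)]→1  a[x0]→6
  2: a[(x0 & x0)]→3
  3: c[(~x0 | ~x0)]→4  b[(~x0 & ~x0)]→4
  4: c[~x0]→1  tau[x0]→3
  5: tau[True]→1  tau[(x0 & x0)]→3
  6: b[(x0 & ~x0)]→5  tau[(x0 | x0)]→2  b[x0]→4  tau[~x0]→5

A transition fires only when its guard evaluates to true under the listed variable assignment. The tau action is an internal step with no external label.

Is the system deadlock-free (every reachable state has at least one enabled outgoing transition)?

R = {0,1,5,6}
  0: a→0  b→5  [deg 2]
  1: a→5  b→0  tau→6  [deg 3]
  5: tau→1  [deg 1]
  6: tau→5  [deg 1]

Answer: DEADLOCK-FREE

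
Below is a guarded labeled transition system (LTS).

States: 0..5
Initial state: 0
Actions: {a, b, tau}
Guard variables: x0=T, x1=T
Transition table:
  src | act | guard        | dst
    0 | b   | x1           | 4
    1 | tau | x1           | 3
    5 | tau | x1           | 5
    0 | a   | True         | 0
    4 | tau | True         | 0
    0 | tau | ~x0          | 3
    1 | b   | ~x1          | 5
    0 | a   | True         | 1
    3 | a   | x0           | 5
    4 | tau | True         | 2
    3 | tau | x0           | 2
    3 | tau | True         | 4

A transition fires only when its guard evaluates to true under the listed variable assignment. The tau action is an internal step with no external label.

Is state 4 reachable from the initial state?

Guard filter leaves 10 enabled edge(s).
Layer 0: {0}
Layer 1: {1,4}  total {0,1,4}
Layer 2: {2,3}  total {0,1,2,3,4}
Layer 3: {5}  total {0,1,2,3,4,5}
Reachable = {0,1,2,3,4,5}
trace reaching 4: b

Answer: REACHABLE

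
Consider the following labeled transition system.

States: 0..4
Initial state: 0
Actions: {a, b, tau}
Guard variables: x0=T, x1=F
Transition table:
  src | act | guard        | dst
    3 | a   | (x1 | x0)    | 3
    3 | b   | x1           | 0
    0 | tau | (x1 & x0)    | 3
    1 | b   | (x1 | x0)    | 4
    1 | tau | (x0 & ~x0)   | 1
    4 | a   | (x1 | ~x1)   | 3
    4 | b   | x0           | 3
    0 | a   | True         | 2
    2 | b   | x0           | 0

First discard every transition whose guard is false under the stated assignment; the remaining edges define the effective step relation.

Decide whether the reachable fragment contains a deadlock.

R = {0,2}
  0: a→2  [1 out]
  2: b→0  [1 out]

Answer: DEADLOCK-FREE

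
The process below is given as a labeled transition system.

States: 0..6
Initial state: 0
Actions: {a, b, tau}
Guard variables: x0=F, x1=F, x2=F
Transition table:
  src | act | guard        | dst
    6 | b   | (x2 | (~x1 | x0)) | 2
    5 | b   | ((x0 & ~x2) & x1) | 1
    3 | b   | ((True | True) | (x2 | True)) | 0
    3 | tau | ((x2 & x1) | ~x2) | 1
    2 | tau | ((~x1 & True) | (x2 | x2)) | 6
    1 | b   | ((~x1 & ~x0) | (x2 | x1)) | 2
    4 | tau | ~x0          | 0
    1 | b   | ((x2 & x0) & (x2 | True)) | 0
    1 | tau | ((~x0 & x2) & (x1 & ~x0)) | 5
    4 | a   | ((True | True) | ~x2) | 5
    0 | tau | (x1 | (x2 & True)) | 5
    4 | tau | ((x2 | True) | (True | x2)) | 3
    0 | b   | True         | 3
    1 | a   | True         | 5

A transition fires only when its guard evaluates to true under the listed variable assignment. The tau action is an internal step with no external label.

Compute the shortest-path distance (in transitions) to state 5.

Answer: 3

Trace:
Layered search for 5:
  Layer 0: {0}
  Layer 1: {3}
  Layer 2: {1}
  Layer 3: {2,5}
depth(5)=3, e.g. b·tau·a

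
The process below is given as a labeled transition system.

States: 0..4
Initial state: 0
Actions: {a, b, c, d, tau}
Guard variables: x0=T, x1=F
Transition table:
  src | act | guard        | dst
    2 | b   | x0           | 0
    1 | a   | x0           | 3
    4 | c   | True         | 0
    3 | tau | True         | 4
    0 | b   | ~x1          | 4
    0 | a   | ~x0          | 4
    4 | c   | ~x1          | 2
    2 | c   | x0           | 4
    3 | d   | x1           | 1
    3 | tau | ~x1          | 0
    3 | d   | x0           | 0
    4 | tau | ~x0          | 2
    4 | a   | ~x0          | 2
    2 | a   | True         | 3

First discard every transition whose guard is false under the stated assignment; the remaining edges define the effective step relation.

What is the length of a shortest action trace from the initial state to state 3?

BFS to 3:
  L0 = {0}
  L1 = {4}
  L2 = {2}
  L3 = {3}
depth(3)=3, e.g. b·c·a

Answer: 3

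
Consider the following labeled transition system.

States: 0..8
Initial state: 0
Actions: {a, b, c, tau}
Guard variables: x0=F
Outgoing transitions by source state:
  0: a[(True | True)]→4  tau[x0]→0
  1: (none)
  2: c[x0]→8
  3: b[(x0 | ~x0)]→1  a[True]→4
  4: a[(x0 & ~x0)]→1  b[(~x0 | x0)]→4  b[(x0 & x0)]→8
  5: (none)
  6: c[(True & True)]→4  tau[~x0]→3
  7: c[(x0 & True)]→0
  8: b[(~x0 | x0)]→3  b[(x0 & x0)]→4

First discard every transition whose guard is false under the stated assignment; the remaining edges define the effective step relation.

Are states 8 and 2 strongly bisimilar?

Refine partition for ~:
  π0 = {{0,1,2,3,4,5,6,7,8}}
  π1 = {{0},{1,2,5,7},{3},{4,8},{6}}
  π2 = {{0},{1,2,5,7},{3},{4},{6},{8}}
stable after 3 split(s): 6 block(s)
[8]={8}  [2]={1,2,5,7}

Answer: NOT BISIMILAR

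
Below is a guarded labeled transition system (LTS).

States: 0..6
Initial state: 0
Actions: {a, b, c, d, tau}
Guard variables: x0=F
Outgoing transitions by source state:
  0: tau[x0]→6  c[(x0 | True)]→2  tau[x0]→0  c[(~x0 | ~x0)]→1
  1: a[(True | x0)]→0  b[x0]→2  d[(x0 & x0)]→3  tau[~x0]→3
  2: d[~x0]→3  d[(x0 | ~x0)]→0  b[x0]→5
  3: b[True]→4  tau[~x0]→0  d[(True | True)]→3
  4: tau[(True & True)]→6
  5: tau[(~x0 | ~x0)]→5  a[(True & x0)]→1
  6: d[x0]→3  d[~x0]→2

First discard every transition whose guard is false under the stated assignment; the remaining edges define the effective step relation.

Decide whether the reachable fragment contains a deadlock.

Reach set: {0,1,2,3,4,6}
  0: c→1  c→2  [2 out]
  1: a→0  tau→3  [2 out]
  2: d→0  d→3  [2 out]
  3: b→4  d→3  tau→0  [3 out]
  4: tau→6  [1 out]
  6: d→2  [1 out]

Answer: DEADLOCK-FREE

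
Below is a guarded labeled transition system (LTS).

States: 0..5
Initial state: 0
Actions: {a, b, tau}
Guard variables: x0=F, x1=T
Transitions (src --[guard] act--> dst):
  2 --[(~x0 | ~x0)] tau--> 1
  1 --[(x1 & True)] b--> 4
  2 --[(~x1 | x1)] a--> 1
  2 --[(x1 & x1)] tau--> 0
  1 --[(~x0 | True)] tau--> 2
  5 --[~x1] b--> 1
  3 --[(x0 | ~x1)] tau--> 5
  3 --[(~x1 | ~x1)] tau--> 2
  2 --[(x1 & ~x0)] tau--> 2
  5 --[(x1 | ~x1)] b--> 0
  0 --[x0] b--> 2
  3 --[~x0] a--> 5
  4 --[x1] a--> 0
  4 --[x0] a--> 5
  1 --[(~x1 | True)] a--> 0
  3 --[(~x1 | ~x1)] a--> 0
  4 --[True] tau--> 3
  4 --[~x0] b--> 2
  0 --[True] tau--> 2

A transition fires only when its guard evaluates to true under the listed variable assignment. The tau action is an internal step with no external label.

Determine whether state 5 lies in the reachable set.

After dropping false guards: 13 live edges.
Layer 0: {0}
Layer 1: {2}  now seen {0,2}
Layer 2: {1}  now seen {0,1,2}
Layer 3: {4}  now seen {0,1,2,4}
Layer 4: {3}  now seen {0,1,2,3,4}
Layer 5: {5}  now seen {0,1,2,3,4,5}
Reachable = {0,1,2,3,4,5}
Path to 5: tau·tau·b·tau·a

Answer: REACHABLE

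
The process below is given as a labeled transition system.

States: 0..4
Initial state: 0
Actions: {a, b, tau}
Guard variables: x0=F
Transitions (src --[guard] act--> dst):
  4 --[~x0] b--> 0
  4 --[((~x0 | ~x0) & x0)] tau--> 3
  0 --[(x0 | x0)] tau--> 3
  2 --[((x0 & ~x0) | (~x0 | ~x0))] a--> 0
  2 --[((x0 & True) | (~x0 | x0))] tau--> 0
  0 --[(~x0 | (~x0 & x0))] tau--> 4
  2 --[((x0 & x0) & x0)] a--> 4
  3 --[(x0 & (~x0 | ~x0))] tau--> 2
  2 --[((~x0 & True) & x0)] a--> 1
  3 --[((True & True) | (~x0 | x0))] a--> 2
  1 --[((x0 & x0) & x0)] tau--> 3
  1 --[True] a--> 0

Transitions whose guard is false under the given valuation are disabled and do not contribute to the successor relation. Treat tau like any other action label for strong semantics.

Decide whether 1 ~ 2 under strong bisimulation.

Answer: NOT BISIMILAR

Analysis:
Compute ~ classes (split until stable):
  round 0: {{0,1,2,3,4}}
  round 1: {{0},{1,3},{2},{4}}
  round 2: {{0},{1},{2},{3},{4}}
stable after 3 split(s): 5 block(s)
class of 1: {1}; class of 2: {2}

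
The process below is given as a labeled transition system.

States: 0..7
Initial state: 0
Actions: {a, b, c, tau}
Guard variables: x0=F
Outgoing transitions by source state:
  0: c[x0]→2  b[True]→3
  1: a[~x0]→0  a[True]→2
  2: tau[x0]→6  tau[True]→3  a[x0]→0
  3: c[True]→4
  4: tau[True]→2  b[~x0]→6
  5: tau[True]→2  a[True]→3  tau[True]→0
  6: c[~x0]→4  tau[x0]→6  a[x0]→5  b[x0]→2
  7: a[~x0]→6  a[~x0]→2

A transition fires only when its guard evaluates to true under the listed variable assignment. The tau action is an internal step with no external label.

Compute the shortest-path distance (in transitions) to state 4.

Answer: 2

Trace:
BFS to 4:
  depth 0: {0}
  depth 1: {3}
  depth 2: {4}
first hit 4 at d=2 via b·c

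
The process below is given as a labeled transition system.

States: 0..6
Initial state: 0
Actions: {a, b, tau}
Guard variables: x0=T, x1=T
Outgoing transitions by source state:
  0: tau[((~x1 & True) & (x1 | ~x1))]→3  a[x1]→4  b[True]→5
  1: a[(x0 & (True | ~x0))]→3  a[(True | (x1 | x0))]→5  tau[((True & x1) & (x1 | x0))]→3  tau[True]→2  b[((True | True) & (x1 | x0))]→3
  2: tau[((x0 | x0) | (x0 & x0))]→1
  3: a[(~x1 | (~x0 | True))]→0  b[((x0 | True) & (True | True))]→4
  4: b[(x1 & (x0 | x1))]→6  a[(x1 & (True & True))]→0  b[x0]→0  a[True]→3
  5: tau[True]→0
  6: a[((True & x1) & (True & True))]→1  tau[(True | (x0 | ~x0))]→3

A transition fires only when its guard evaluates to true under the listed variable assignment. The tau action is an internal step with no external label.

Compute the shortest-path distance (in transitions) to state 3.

BFS to 3:
  Layer 0: {0}
  Layer 1: {4,5}
  Layer 2: {3,6}
3 enters at depth 2; path a·a

Answer: 2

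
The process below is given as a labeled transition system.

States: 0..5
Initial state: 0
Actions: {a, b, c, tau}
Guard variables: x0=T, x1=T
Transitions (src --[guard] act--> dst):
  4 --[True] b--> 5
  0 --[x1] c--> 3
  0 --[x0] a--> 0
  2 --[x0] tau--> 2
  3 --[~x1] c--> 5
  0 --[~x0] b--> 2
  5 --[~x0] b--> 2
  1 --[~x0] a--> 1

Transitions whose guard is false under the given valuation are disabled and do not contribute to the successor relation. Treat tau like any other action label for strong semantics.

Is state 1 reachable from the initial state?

After dropping false guards: 4 live edges.
L0 = {0}
L1 = {3}  cumulative {0,3}
Reach set: {0,3}

Answer: UNREACHABLE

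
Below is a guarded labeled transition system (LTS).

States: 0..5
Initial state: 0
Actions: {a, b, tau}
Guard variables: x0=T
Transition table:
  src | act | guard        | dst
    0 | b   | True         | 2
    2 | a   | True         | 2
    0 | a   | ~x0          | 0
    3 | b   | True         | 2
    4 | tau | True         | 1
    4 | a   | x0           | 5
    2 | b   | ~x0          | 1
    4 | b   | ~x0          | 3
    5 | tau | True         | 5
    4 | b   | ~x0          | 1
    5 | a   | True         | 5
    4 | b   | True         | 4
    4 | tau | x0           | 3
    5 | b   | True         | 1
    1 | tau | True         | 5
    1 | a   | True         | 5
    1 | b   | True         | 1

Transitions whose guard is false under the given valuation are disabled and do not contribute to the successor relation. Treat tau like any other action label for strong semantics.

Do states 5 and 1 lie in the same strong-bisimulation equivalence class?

Answer: BISIMILAR

Working:
Refine partition for ~:
  π0 = {{0,1,2,3,4,5}}
  π1 = {{0,3},{1,4,5},{2}}
  π2 = {{0,3},{1,5},{2},{4}}
Fixed point at round 3; 4 class(es).
class of 5: {1,5}; class of 1: {1,5}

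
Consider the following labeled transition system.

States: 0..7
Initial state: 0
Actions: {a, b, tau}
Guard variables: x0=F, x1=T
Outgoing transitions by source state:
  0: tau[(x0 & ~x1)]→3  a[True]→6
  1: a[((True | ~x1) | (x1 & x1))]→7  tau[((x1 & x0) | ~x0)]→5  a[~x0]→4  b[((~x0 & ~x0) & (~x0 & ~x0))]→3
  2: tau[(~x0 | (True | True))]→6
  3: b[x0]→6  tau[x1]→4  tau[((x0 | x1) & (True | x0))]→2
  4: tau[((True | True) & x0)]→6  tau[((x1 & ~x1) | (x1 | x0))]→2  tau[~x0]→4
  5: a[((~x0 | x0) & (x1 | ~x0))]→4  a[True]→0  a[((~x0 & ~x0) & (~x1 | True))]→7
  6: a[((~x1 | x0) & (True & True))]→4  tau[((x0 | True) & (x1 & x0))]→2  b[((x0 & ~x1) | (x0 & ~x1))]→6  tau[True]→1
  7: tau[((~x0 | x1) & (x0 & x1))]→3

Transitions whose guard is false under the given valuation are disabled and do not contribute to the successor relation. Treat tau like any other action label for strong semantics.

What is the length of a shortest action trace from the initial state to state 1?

Answer: 2

Trace:
Layered search for 1:
  L0 = {0}
  L1 = {6}
  L2 = {1}
depth(1)=2, e.g. a·tau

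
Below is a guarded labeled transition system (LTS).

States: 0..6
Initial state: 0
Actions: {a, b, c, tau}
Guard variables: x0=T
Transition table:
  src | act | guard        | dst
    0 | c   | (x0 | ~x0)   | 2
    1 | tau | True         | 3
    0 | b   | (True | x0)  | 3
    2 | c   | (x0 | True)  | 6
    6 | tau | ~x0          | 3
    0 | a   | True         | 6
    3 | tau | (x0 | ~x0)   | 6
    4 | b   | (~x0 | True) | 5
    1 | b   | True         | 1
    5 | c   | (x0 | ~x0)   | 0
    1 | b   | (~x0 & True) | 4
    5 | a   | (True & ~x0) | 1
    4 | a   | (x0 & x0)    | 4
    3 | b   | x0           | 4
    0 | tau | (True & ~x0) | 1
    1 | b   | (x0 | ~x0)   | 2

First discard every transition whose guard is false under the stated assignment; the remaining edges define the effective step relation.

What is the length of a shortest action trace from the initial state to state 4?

Layered search for 4:
  depth 0: {0}
  depth 1: {2,3,6}
  depth 2: {4}
first hit 4 at d=2 via b·b

Answer: 2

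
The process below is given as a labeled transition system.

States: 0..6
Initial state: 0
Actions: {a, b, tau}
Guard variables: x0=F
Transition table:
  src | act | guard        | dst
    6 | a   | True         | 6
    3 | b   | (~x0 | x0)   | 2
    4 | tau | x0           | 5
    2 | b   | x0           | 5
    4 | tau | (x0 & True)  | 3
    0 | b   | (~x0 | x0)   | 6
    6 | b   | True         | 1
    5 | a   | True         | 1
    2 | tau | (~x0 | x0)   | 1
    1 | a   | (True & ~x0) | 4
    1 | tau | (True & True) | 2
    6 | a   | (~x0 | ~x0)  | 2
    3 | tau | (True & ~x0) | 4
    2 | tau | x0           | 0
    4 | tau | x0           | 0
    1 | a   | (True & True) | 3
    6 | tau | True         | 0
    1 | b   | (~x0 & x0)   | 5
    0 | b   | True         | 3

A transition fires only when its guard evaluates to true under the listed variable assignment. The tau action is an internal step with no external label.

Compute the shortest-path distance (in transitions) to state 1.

BFS to 1:
  L0 = {0}
  L1 = {3,6}
  L2 = {1,2,4}
depth(1)=2, e.g. b·b

Answer: 2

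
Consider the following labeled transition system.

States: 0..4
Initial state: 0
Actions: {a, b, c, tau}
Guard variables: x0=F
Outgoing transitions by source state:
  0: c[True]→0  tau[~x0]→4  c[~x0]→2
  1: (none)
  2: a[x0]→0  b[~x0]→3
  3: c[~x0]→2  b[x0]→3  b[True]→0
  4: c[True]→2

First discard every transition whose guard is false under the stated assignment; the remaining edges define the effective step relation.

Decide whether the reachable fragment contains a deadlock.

Answer: DEADLOCK-FREE

Working:
R = {0,2,3,4}
  0: c→0  c→2  tau→4  [deg 3]
  2: b→3  [deg 1]
  3: b→0  c→2  [deg 2]
  4: c→2  [deg 1]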